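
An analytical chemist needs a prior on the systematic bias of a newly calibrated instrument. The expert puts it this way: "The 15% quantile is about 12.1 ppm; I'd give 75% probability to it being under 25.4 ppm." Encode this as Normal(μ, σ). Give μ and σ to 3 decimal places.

μ = 20.157, σ = 7.774

For Normal(μ,σ), the p-quantile is μ + z_p·σ. Here z_{0.15} = -1.036, z_{0.75} = 0.6745.
So 12.1 = μ − 1.036σ and 25.4 = μ + 0.6745σ.
Subtracting: σ = (25.4 − 12.1)/(0.6745 − (-1.036)) = 7.774.
Then μ = 12.1 − (-1.036)·7.774 = 20.157.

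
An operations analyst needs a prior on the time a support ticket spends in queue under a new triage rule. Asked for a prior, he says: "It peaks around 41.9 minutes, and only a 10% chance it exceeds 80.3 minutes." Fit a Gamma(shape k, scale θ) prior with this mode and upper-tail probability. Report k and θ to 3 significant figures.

Gamma(k,θ) with k>1 has mode (k−1)θ, so θ = 41.9/(k−1).
Need P(X < 80.3) = 0.9 with θ tied to k this way. Start at k = 2, θ = 41.9: P(X<80.3) ≈ 0.571.
Too low — raise k to concentrate. Iterating converges to k ≈ 5.52.
Then θ = 41.9/(5.52−1) ≈ 9.27.

k ≈ 5.52, θ ≈ 9.27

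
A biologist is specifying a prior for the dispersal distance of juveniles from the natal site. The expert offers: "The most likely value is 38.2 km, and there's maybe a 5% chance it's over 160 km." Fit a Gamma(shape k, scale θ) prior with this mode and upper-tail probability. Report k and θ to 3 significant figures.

Gamma(k,θ) with k>1 has mode (k−1)θ, so θ = 38.2/(k−1).
Need P(X < 160) = 0.95 with θ tied to k this way. Start at k = 2, θ = 38.2: P(X<160) ≈ 0.921.
Too low — raise k to concentrate. Iterating converges to k ≈ 2.21.
Then θ = 38.2/(2.21−1) ≈ 31.4.

k ≈ 2.21, θ ≈ 31.4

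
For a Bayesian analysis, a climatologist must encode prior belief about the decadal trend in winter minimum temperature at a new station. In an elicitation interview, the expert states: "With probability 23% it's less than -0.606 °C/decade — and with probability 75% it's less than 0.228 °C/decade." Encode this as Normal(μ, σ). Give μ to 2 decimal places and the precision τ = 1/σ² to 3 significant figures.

The p-quantile of Normal(μ,σ) is μ + z_p·σ, with z_{0.23} = -0.7388 and z_{0.75} = 0.6745.
Eliminate σ: μ = (z₂·x₁ − z₁·x₂)/(z₂ − z₁) = (0.6745·-0.606 − (-0.7388)·0.228)/1.413 = -0.17.
Then σ = (x₂ − x₁)/(z₂ − z₁) = (0.228 − -0.606)/1.413 = 0.59.
Precision τ = 1/σ² = 1/0.5901² = 2.87.

μ = -0.17, τ = 2.87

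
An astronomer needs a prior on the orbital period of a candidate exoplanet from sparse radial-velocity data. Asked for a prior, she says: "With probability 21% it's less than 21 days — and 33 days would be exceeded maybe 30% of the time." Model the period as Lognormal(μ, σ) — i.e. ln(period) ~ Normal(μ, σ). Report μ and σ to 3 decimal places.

If T ~ Lognormal(μ,σ) then ln T ~ Normal(μ,σ), so the p-quantile of ln T is μ + z_p·σ.
ln(21) = 3.045 and ln(33) = 3.497; z_{0.21} = -0.8064, z_{0.7} = 0.5244.
σ = (3.497 − 3.045)/(0.5244 − (-0.8064)) = 0.340.
μ = 3.045 − (-0.8064)·0.340 = 3.318.

μ ≈ 3.318, σ ≈ 0.340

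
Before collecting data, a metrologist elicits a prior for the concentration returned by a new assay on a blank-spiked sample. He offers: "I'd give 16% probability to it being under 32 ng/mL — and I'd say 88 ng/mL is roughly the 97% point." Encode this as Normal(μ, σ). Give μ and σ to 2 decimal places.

The p-quantile of Normal(μ,σ) is μ + z_p·σ, with z_{0.16} = -0.9945 and z_{0.97} = 1.881.
Eliminate σ: μ = (z₂·x₁ − z₁·x₂)/(z₂ − z₁) = (1.881·32 − (-0.9945)·88)/2.875 = 51.37.
Then σ = (x₂ − x₁)/(z₂ − z₁) = (88 − 32)/2.875 = 19.48.

μ = 51.37, σ = 19.48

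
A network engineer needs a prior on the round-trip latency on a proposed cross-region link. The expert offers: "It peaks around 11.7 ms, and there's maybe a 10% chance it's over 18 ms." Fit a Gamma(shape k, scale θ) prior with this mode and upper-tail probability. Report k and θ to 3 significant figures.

Gamma(k,θ) with k>1 has mode (k−1)θ, so θ = 11.7/(k−1).
Need P(X < 18) = 0.9 with θ tied to k this way. Start at k = 2, θ = 11.7: P(X<18) ≈ 0.455.
Too low — raise k to concentrate. Iterating converges to k ≈ 11.1.
Then θ = 11.7/(11.1−1) ≈ 1.16.

k ≈ 11.1, θ ≈ 1.16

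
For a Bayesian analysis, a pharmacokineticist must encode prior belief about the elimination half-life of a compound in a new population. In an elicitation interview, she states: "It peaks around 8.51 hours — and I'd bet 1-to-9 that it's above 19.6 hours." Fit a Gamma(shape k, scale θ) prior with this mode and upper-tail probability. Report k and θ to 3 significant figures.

k ≈ 3.76, θ ≈ 3.08

Gamma(k,θ) with k>1 has mode (k−1)θ, so θ = 8.51/(k−1).
Need P(X < 19.6) = 0.9 with θ tied to k this way. Start at k = 2, θ = 8.51: P(X<19.6) ≈ 0.670.
Too low — raise k to concentrate. Iterating converges to k ≈ 3.76.
Then θ = 8.51/(3.76−1) ≈ 3.08.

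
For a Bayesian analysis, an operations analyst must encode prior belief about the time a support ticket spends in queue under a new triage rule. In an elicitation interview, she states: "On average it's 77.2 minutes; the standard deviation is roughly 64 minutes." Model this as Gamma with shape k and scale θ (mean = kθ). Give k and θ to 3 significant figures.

k ≈ 1.46, θ ≈ 53.1

For Gamma(k, scale θ): mean = kθ, variance = kθ², so CV = 1/√k.
CV = SD/mean = 64/77.2 = 0.829, hence k = 1/CV² = 1.46.
Then θ = mean/k = 77.2/1.46 = 53.1.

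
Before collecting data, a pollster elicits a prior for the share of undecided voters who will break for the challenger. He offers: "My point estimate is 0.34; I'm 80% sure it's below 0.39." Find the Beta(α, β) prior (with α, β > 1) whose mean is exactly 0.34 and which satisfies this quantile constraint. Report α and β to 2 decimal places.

With mean 0.34 fixed, write α = 0.34s, β = 0.66s where s = α+β.
Need P(θ < 0.39) = 0.8 under Beta(0.34s, 0.66s). Normal approximation: (q−m)/√(m(1−m)/s) ≈ z_{0.8} = 0.842, so s ≈ 0.34·0.66·(0.842)²/(0.39−0.34)² = 63.6.
At s = 63.6: P(θ<0.39) ≈ 0.802. Adjusting to match 0.8 gives s ≈ 62.34.
So α = 0.34·62.34 ≈ 21.19, β = 0.66·62.34 ≈ 41.14.

α ≈ 21.19, β ≈ 41.14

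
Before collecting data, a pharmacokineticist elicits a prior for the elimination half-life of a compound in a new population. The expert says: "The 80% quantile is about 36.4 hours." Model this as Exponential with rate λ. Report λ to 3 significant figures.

λ ≈ 0.0442

P(T < 36.4) = 1 − e^(−λ·36.4) = 0.8, so λ = −ln(1−0.8)/36.4 = −ln(0.2)/36.4 = 0.0442.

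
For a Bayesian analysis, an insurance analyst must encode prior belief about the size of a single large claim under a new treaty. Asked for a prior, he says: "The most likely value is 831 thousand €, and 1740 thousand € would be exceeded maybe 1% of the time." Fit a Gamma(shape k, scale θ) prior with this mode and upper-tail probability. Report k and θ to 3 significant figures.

Gamma(k,θ) with k>1 has mode (k−1)θ, so θ = 831/(k−1).
Need P(X < 1740) = 0.99 with θ tied to k this way. Start at k = 2, θ = 831: P(X<1740) ≈ 0.619.
Too low — raise k to concentrate. Iterating converges to k ≈ 9.91.
Then θ = 831/(9.91−1) ≈ 93.2.

k ≈ 9.91, θ ≈ 93.2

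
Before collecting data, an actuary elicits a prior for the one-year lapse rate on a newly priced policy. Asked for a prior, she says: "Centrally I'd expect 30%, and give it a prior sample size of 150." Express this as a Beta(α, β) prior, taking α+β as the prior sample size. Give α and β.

Under the effective-sample-size interpretation, Beta(α, β) has prior mean α/(α+β) and prior sample size α+β.
So α+β = 150 and α/(α+β) = 0.3, giving α = 0.3·150 = 45 and β = 150 − 45 = 105.

α = 45, β = 105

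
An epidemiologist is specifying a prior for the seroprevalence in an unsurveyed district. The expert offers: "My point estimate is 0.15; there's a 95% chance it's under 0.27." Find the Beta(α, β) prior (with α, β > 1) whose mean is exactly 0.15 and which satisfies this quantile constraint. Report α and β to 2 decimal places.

With mean 0.15 fixed, write α = 0.15s, β = 0.85s where s = α+β.
Need P(θ < 0.27) = 0.95 under Beta(0.15s, 0.85s). Normal approximation: (q−m)/√(m(1−m)/s) ≈ z_{0.95} = 1.64, so s ≈ 0.15·0.85·(1.64)²/(0.27−0.15)² = 24.0.
At s = 24.0: P(θ<0.27) ≈ 0.936. Adjusting to match 0.95 gives s ≈ 28.84.
So α = 0.15·28.84 ≈ 4.33, β = 0.85·28.84 ≈ 24.51.

α ≈ 4.33, β ≈ 24.51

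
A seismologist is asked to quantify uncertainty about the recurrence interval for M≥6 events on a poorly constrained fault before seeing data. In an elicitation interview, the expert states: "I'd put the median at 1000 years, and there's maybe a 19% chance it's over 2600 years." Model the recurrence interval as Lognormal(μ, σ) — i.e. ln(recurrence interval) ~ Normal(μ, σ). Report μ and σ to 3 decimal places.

If T ~ Lognormal(μ,σ) then ln T ~ Normal(μ,σ), so the p-quantile of ln T is μ + z_p·σ.
ln(1000) = 6.908 and ln(2600) = 7.863; z_{0.5} = 0, z_{0.81} = 0.8779.
σ = (7.863 − 6.908)/(0.8779 − (0)) = 1.088.
μ = 6.908 − (0)·1.088 = 6.908.

μ ≈ 6.908, σ ≈ 1.088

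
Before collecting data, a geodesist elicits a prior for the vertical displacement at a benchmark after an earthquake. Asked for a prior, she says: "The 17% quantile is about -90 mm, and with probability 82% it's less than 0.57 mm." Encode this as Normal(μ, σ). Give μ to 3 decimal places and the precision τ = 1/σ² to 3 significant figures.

For Normal(μ,σ), the p-quantile is μ + z_p·σ. Here z_{0.17} = -0.9542, z_{0.82} = 0.9154.
So -90 = μ − 0.9542σ and 0.57 = μ + 0.9154σ.
Subtracting: σ = (0.57 − -90)/(0.9154 − (-0.9542)) = 48.445.
Then μ = -90 − (-0.9542)·48.445 = -43.775.
Precision τ = 1/σ² = 1/48.45² = 0.000426.

μ = -43.775, τ = 0.000426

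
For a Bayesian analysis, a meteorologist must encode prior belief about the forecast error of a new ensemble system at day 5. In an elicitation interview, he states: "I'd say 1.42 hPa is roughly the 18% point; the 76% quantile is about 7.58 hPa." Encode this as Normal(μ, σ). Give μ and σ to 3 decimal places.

μ = 4.897, σ = 3.799

For Normal(μ,σ), the p-quantile is μ + z_p·σ. Here z_{0.18} = -0.9154, z_{0.76} = 0.7063.
So 1.42 = μ − 0.9154σ and 7.58 = μ + 0.7063σ.
Subtracting: σ = (7.58 − 1.42)/(0.7063 − (-0.9154)) = 3.799.
Then μ = 1.42 − (-0.9154)·3.799 = 4.897.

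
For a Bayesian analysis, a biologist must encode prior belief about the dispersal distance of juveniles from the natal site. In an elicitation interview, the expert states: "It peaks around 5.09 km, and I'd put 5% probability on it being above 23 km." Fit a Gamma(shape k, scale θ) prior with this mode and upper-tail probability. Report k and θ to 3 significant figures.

k ≈ 2.08, θ ≈ 4.72

Gamma(k,θ) with k>1 has mode (k−1)θ, so θ = 5.09/(k−1).
Need P(X < 23) = 0.95 with θ tied to k this way. Start at k = 2, θ = 5.09: P(X<23) ≈ 0.940.
Too low — raise k to concentrate. Iterating converges to k ≈ 2.08.
Then θ = 5.09/(2.08−1) ≈ 4.72.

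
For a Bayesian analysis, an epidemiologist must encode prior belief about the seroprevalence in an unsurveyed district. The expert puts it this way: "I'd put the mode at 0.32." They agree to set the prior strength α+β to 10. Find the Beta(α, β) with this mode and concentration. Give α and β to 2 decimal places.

For α,β > 1 the Beta mode is (α−1)/(α+β−2). With α+β = 10, the mode is (α−1)/8.
Set (α−1)/8 = 0.32 → α = 1 + 0.32·8 = 3.56.
β = 10 − α = 6.44.

α = 3.56, β = 6.44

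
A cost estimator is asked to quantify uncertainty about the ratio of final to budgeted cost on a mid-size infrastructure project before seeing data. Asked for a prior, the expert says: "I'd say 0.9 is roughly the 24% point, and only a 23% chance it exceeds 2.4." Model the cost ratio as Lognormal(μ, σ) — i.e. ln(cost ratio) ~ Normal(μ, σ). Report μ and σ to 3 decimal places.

If T ~ Lognormal(μ,σ) then ln T ~ Normal(μ,σ), so the p-quantile of ln T is μ + z_p·σ.
ln(0.9) = -0.1054 and ln(2.4) = 0.8755; z_{0.24} = -0.7063, z_{0.77} = 0.7388.
σ = (0.8755 − -0.1054)/(0.7388 − (-0.7063)) = 0.679.
μ = -0.1054 − (-0.7063)·0.679 = 0.374.

μ ≈ 0.374, σ ≈ 0.679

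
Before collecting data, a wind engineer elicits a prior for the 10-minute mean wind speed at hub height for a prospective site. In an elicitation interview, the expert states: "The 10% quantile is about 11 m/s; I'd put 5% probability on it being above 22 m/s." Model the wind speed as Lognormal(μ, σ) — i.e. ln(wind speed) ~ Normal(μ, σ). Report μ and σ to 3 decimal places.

If T ~ Lognormal(μ,σ) then ln T ~ Normal(μ,σ), so the p-quantile of ln T is μ + z_p·σ.
ln(11) = 2.398 and ln(22) = 3.091; z_{0.1} = -1.282, z_{0.95} = 1.645.
σ = (3.091 − 2.398)/(1.645 − (-1.282)) = 0.237.
μ = 2.398 − (-1.282)·0.237 = 2.701.

μ ≈ 2.701, σ ≈ 0.237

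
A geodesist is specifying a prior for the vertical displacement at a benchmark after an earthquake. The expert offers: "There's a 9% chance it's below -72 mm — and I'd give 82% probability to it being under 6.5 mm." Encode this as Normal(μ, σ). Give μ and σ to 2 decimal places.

For Normal(μ,σ), the p-quantile is μ + z_p·σ. Here z_{0.09} = -1.341, z_{0.82} = 0.9154.
So -72 = μ − 1.341σ and 6.5 = μ + 0.9154σ.
Subtracting: σ = (6.5 − -72)/(0.9154 − (-1.341)) = 34.79.
Then μ = -72 − (-1.341)·34.79 = -25.35.

μ = -25.35, σ = 34.79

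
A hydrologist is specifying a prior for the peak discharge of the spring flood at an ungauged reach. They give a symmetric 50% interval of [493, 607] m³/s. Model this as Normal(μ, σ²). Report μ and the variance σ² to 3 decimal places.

A symmetric 50% interval runs μ ± z·σ with z = 0.6745.
Half-width = 57, so σ = 57/0.6745 = 84.5083 and σ² = 7141.657.
μ is the interval midpoint, 550.000.

μ = 550.000, σ² = 7141.657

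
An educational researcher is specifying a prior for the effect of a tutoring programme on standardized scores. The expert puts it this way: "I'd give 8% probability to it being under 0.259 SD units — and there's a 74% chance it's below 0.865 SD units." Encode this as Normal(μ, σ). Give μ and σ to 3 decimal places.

μ = 0.675, σ = 0.296

The p-quantile of Normal(μ,σ) is μ + z_p·σ, with z_{0.08} = -1.405 and z_{0.74} = 0.6433.
Eliminate σ: μ = (z₂·x₁ − z₁·x₂)/(z₂ − z₁) = (0.6433·0.259 − (-1.405)·0.865)/2.048 = 0.675.
Then σ = (x₂ − x₁)/(z₂ − z₁) = (0.865 − 0.259)/2.048 = 0.296.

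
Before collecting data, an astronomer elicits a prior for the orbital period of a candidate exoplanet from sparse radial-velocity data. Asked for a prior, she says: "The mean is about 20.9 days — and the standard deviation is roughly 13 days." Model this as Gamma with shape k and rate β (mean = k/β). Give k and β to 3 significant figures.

k ≈ 2.58, β ≈ 0.124

For Gamma(k, rate β): mean = k/β, variance = k/β², so CV = 1/√k.
CV = SD/mean = 13/20.9 = 0.622, hence k = 1/CV² = 2.58.
Then β = k/mean = 2.58/20.9 = 0.124.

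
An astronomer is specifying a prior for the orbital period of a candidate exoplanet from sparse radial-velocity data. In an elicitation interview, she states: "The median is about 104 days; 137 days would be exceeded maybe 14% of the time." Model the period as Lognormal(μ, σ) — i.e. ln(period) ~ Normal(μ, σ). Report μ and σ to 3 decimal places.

If T ~ Lognormal(μ,σ) then ln T ~ Normal(μ,σ), so the p-quantile of ln T is μ + z_p·σ.
ln(104) = 4.644 and ln(137) = 4.92; z_{0.5} = 0, z_{0.86} = 1.08.
σ = (4.92 − 4.644)/(1.08 − (0)) = 0.255.
μ = 4.644 − (0)·0.255 = 4.644.

μ ≈ 4.644, σ ≈ 0.255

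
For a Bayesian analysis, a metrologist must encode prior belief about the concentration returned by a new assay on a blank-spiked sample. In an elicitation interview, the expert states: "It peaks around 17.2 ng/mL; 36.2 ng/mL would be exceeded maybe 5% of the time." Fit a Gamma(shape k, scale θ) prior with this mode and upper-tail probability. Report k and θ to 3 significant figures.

Gamma(k,θ) with k>1 has mode (k−1)θ, so θ = 17.2/(k−1).
Need P(X < 36.2) = 0.95 with θ tied to k this way. Start at k = 2, θ = 17.2: P(X<36.2) ≈ 0.622.
Too low — raise k to concentrate. Iterating converges to k ≈ 5.99.
Then θ = 17.2/(5.99−1) ≈ 3.45.

k ≈ 5.99, θ ≈ 3.45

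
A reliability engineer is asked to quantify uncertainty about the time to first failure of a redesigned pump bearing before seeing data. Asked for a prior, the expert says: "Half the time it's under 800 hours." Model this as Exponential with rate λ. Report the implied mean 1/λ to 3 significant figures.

mean ≈ 1150 hours

Exponential median = ln 2 / λ, so λ = ln 2 / 800.0 = 0.000866.
Mean = 1/λ = 1150 hours.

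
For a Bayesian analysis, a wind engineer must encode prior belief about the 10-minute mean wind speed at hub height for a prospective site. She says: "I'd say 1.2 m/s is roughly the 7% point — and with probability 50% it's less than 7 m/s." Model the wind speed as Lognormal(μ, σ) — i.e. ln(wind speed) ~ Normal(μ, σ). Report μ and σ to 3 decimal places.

μ ≈ 1.946, σ ≈ 1.195

If T ~ Lognormal(μ,σ) then ln T ~ Normal(μ,σ), so the p-quantile of ln T is μ + z_p·σ.
ln(1.2) = 0.1823 and ln(7) = 1.946; z_{0.07} = -1.476, z_{0.5} = 0.
σ = (1.946 − 0.1823)/(0 − (-1.476)) = 1.195.
μ = 0.1823 − (-1.476)·1.195 = 1.946.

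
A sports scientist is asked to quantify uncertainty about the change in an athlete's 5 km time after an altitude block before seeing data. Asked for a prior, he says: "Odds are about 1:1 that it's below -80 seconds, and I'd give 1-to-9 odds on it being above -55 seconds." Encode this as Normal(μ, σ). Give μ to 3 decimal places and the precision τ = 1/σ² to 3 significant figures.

The p-quantile of Normal(μ,σ) is μ + z_p·σ, with z_{0.5} = 0 and z_{0.9} = 1.282.
Eliminate σ: μ = (z₂·x₁ − z₁·x₂)/(z₂ − z₁) = (1.282·-80 − (0)·-55)/1.282 = -80.000.
Then σ = (x₂ − x₁)/(z₂ − z₁) = (-55 − -80)/1.282 = 19.508.
Precision τ = 1/σ² = 1/19.51² = 0.00263.

μ = -80.000, τ = 0.00263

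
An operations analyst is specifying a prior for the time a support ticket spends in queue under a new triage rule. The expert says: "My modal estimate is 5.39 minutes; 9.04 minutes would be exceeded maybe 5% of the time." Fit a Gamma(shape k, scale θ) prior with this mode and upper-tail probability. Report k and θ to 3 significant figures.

k ≈ 11.4, θ ≈ 0.516

Gamma(k,θ) with k>1 has mode (k−1)θ, so θ = 5.39/(k−1).
Need P(X < 9.04) = 0.95 with θ tied to k this way. Start at k = 2, θ = 5.39: P(X<9.04) ≈ 0.500.
Too low — raise k to concentrate. Iterating converges to k ≈ 11.4.
Then θ = 5.39/(11.4−1) ≈ 0.516.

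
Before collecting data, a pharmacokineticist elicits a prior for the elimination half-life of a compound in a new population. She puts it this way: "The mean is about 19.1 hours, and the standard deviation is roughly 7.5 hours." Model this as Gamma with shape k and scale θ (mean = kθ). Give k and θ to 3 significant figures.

For Gamma(k, scale θ): mean = kθ, variance = kθ², so CV = 1/√k.
CV = SD/mean = 7.5/19.1 = 0.3927, hence k = 1/CV² = 6.49.
Then θ = mean/k = 19.1/6.49 = 2.95.

k ≈ 6.49, θ ≈ 2.95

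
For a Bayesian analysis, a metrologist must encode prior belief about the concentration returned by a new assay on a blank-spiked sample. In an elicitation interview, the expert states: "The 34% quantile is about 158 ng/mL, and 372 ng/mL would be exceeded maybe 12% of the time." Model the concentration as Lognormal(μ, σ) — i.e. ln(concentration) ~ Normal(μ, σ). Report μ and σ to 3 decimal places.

μ ≈ 5.285, σ ≈ 0.539

If T ~ Lognormal(μ,σ) then ln T ~ Normal(μ,σ), so the p-quantile of ln T is μ + z_p·σ.
ln(158) = 5.063 and ln(372) = 5.919; z_{0.34} = -0.4125, z_{0.88} = 1.175.
σ = (5.919 − 5.063)/(1.175 − (-0.4125)) = 0.539.
μ = 5.063 − (-0.4125)·0.539 = 5.285.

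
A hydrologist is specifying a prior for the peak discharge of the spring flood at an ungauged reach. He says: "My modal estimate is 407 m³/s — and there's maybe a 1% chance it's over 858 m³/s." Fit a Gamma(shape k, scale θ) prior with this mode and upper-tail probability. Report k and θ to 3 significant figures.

Gamma(k,θ) with k>1 has mode (k−1)θ, so θ = 407/(k−1).
Need P(X < 858) = 0.99 with θ tied to k this way. Start at k = 2, θ = 407: P(X<858) ≈ 0.622.
Too low — raise k to concentrate. Iterating converges to k ≈ 9.74.
Then θ = 407/(9.74−1) ≈ 46.6.

k ≈ 9.74, θ ≈ 46.6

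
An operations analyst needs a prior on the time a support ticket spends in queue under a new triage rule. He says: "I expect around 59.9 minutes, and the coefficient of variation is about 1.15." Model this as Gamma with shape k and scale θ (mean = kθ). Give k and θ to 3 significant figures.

k ≈ 0.756, θ ≈ 79.2

For Gamma(k, scale θ): mean = kθ, variance = kθ², so CV = 1/√k.
CV = 1.15, hence k = 1/CV² = 0.756.
Then θ = mean/k = 59.9/0.756 = 79.2.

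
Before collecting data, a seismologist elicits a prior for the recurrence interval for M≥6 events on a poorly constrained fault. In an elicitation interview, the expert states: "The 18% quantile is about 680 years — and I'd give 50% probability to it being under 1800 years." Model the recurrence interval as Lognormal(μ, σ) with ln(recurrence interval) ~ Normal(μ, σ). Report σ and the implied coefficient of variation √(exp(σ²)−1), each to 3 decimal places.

σ ≈ 1.063, CV ≈ 1.449

If T ~ Lognormal(μ,σ) then ln T ~ Normal(μ,σ), so the p-quantile of ln T is μ + z_p·σ.
ln(680) = 6.522 and ln(1800) = 7.496; z_{0.18} = -0.9154, z_{0.5} = 0.
σ = (7.496 − 6.522)/(0 − (-0.9154)) = 1.063.
μ = 6.522 − (-0.9154)·1.063 = 7.496.
CV = √(exp(σ²)−1) = √(exp(1.1309)−1) = 1.449.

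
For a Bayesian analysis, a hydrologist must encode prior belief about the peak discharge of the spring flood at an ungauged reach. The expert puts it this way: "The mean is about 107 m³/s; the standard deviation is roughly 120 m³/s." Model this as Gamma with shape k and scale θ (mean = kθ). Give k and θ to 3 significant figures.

For Gamma(k, scale θ): mean = kθ, variance = kθ², so CV = 1/√k.
CV = SD/mean = 120/107 = 1.121, hence k = 1/CV² = 0.795.
Then θ = mean/k = 107/0.795 = 135.

k ≈ 0.795, θ ≈ 135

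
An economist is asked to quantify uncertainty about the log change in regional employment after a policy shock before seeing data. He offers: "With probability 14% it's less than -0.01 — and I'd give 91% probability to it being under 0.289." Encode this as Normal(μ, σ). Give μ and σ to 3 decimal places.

μ = 0.123, σ = 0.123

For Normal(μ,σ), the p-quantile is μ + z_p·σ. Here z_{0.14} = -1.08, z_{0.91} = 1.341.
So -0.01 = μ − 1.08σ and 0.289 = μ + 1.341σ.
Subtracting: σ = (0.289 − -0.01)/(1.341 − (-1.08)) = 0.123.
Then μ = -0.01 − (-1.08)·0.123 = 0.123.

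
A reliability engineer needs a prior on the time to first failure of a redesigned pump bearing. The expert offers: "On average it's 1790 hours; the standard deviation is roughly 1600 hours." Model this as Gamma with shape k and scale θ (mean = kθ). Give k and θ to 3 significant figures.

For Gamma(k, scale θ): mean = kθ, variance = kθ², so CV = 1/√k.
CV = SD/mean = 1600/1790 = 0.8939, hence k = 1/CV² = 1.25.
Then θ = mean/k = 1790/1.25 = 1430.

k ≈ 1.25, θ ≈ 1430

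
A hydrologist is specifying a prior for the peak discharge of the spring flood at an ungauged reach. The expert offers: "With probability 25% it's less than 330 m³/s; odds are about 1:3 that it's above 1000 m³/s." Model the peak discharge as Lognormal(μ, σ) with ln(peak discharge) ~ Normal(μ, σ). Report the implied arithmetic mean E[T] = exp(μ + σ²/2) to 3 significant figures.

E[T] ≈ 805 m³/s

If T ~ Lognormal(μ,σ) then ln T ~ Normal(μ,σ), so the p-quantile of ln T is μ + z_p·σ.
ln(330) = 5.799 and ln(1000) = 6.908; z_{0.25} = -0.6745, z_{0.75} = 0.6745.
σ = (6.908 − 5.799)/(0.6745 − (-0.6745)) = 0.822.
μ = 5.799 − (-0.6745)·0.822 = 6.353.
E[T] = exp(μ + σ²/2) = exp(6.353 + 0.3377) = 805 m³/s.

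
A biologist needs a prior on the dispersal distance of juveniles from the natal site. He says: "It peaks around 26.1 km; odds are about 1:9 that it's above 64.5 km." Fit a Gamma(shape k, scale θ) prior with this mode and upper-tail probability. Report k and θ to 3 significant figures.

k ≈ 3.35, θ ≈ 11.1

Gamma(k,θ) with k>1 has mode (k−1)θ, so θ = 26.1/(k−1).
Need P(X < 64.5) = 0.9 with θ tied to k this way. Start at k = 2, θ = 26.1: P(X<64.5) ≈ 0.707.
Too low — raise k to concentrate. Iterating converges to k ≈ 3.35.
Then θ = 26.1/(3.35−1) ≈ 11.1.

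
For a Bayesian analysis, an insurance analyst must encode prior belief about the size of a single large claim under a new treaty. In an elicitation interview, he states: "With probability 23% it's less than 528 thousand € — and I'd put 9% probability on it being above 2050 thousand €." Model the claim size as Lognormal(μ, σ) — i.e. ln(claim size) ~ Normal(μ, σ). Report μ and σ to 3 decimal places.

If T ~ Lognormal(μ,σ) then ln T ~ Normal(μ,σ), so the p-quantile of ln T is μ + z_p·σ.
ln(528) = 6.269 and ln(2050) = 7.626; z_{0.23} = -0.7388, z_{0.91} = 1.341.
σ = (7.626 − 6.269)/(1.341 − (-0.7388)) = 0.652.
μ = 6.269 − (-0.7388)·0.652 = 6.751.

μ ≈ 6.751, σ ≈ 0.652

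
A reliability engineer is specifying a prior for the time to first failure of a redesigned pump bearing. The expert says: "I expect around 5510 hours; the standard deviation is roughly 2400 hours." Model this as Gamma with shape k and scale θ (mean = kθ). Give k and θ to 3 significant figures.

For Gamma(k, scale θ): mean = kθ, variance = kθ², so CV = 1/√k.
CV = SD/mean = 2400/5510 = 0.4356, hence k = 1/CV² = 5.27.
Then θ = mean/k = 5510/5.27 = 1050.

k ≈ 5.27, θ ≈ 1050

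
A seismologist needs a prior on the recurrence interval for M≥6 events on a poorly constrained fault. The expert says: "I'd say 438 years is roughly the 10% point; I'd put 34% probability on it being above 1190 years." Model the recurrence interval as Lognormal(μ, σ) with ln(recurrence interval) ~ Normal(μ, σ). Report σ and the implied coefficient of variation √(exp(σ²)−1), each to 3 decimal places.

σ ≈ 0.590, CV ≈ 0.645

If T ~ Lognormal(μ,σ) then ln T ~ Normal(μ,σ), so the p-quantile of ln T is μ + z_p·σ.
ln(438) = 6.082 and ln(1190) = 7.082; z_{0.1} = -1.282, z_{0.66} = 0.4125.
σ = (7.082 − 6.082)/(0.4125 − (-1.282)) = 0.590.
μ = 6.082 − (-1.282)·0.590 = 6.838.
CV = √(exp(σ²)−1) = √(exp(0.3481)−1) = 0.645.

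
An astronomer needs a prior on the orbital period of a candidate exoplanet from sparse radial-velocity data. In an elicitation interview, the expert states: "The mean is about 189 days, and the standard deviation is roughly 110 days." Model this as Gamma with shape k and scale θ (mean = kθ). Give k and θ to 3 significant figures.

For Gamma(k, scale θ): mean = kθ, variance = kθ², so CV = 1/√k.
CV = SD/mean = 110/189 = 0.582, hence k = 1/CV² = 2.95.
Then θ = mean/k = 189/2.95 = 64.

k ≈ 2.95, θ ≈ 64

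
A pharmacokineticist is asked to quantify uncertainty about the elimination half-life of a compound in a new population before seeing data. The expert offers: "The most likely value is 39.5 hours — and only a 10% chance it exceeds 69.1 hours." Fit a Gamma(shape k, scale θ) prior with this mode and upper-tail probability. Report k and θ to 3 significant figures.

k ≈ 7.07, θ ≈ 6.51

Gamma(k,θ) with k>1 has mode (k−1)θ, so θ = 39.5/(k−1).
Need P(X < 69.1) = 0.9 with θ tied to k this way. Start at k = 2, θ = 39.5: P(X<69.1) ≈ 0.522.
Too low — raise k to concentrate. Iterating converges to k ≈ 7.07.
Then θ = 39.5/(7.07−1) ≈ 6.51.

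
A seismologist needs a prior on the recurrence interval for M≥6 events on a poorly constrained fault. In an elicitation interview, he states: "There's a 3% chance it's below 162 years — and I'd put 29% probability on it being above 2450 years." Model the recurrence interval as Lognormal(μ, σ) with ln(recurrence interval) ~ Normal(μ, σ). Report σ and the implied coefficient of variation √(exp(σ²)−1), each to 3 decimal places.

If T ~ Lognormal(μ,σ) then ln T ~ Normal(μ,σ), so the p-quantile of ln T is μ + z_p·σ.
ln(162) = 5.088 and ln(2450) = 7.804; z_{0.03} = -1.881, z_{0.71} = 0.5534.
σ = (7.804 − 5.088)/(0.5534 − (-1.881)) = 1.116.
μ = 5.088 − (-1.881)·1.116 = 7.186.
CV = √(exp(σ²)−1) = √(exp(1.2452)−1) = 1.573.

σ ≈ 1.116, CV ≈ 1.573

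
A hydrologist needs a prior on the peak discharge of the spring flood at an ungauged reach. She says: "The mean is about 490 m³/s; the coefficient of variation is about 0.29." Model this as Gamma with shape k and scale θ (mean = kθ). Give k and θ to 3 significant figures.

k ≈ 11.9, θ ≈ 41.2

For Gamma(k, scale θ): mean = kθ, variance = kθ², so CV = 1/√k.
CV = 0.29, hence k = 1/CV² = 11.9.
Then θ = mean/k = 490/11.9 = 41.2.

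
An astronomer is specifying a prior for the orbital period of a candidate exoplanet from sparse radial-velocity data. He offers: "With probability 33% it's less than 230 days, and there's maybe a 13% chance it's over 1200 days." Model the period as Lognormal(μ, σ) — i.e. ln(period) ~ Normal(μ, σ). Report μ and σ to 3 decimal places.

μ ≈ 5.902, σ ≈ 1.055

If T ~ Lognormal(μ,σ) then ln T ~ Normal(μ,σ), so the p-quantile of ln T is μ + z_p·σ.
ln(230) = 5.438 and ln(1200) = 7.09; z_{0.33} = -0.4399, z_{0.87} = 1.126.
σ = (7.09 − 5.438)/(1.126 − (-0.4399)) = 1.055.
μ = 5.438 − (-0.4399)·1.055 = 5.902.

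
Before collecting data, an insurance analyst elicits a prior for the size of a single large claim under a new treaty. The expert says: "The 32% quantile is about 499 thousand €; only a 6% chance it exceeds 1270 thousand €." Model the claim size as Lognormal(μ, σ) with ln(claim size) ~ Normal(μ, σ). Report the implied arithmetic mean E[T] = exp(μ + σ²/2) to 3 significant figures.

If T ~ Lognormal(μ,σ) then ln T ~ Normal(μ,σ), so the p-quantile of ln T is μ + z_p·σ.
ln(499) = 6.213 and ln(1270) = 7.147; z_{0.32} = -0.4677, z_{0.94} = 1.555.
σ = (7.147 − 6.213)/(1.555 − (-0.4677)) = 0.462.
μ = 6.213 − (-0.4677)·0.462 = 6.429.
E[T] = exp(μ + σ²/2) = exp(6.429 + 0.1067) = 689 thousand €.

E[T] ≈ 689 thousand €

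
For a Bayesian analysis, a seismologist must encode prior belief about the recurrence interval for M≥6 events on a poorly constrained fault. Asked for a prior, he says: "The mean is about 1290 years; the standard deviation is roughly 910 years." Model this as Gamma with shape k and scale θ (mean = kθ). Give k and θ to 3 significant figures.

For Gamma(k, scale θ): mean = kθ, variance = kθ², so CV = 1/√k.
CV = SD/mean = 910/1290 = 0.7054, hence k = 1/CV² = 2.01.
Then θ = mean/k = 1290/2.01 = 642.

k ≈ 2.01, θ ≈ 642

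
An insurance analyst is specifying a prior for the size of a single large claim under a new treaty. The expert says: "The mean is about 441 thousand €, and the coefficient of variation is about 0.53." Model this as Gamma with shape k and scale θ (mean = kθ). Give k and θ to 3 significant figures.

k ≈ 3.56, θ ≈ 124

For Gamma(k, scale θ): mean = kθ, variance = kθ², so CV = 1/√k.
CV = 0.53, hence k = 1/CV² = 3.56.
Then θ = mean/k = 441/3.56 = 124.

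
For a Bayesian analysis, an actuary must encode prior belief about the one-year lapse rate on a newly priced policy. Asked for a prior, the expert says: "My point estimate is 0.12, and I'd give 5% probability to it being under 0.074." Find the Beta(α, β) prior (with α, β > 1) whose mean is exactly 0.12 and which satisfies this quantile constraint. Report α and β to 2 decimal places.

α ≈ 13.54, β ≈ 99.32

With mean 0.12 fixed, write α = 0.12s, β = 0.88s where s = α+β.
Need P(θ < 0.074) = 0.05 under Beta(0.12s, 0.88s). Normal approximation: (q−m)/√(m(1−m)/s) ≈ z_{0.05} = -1.64, so s ≈ 0.12·0.88·(-1.64)²/(0.074−0.12)² = 135.0.
At s = 135.0: P(θ<0.074) ≈ 0.035. Adjusting to match 0.05 gives s ≈ 112.86.
So α = 0.12·112.86 ≈ 13.54, β = 0.88·112.86 ≈ 99.32.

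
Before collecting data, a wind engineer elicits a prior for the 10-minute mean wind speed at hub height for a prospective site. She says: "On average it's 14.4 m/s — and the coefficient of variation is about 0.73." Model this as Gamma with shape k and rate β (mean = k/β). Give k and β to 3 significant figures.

k ≈ 1.88, β ≈ 0.13

For Gamma(k, rate β): mean = k/β, variance = k/β², so CV = 1/√k.
CV = 0.73, hence k = 1/CV² = 1.88.
Then β = k/mean = 1.88/14.4 = 0.13.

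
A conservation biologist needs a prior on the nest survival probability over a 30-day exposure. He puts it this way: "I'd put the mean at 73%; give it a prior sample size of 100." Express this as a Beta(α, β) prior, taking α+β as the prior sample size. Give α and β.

α = 73, β = 27

Under the effective-sample-size interpretation, Beta(α, β) has prior mean α/(α+β) and prior sample size α+β.
So α+β = 100 and α/(α+β) = 0.73, giving α = 0.73·100 = 73 and β = 100 − 73 = 27.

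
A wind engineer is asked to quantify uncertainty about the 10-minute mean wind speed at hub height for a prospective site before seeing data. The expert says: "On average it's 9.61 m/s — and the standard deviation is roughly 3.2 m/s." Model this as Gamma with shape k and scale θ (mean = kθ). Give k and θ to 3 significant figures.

k ≈ 9.02, θ ≈ 1.07

For Gamma(k, scale θ): mean = kθ, variance = kθ², so CV = 1/√k.
CV = SD/mean = 3.2/9.61 = 0.333, hence k = 1/CV² = 9.02.
Then θ = mean/k = 9.61/9.02 = 1.07.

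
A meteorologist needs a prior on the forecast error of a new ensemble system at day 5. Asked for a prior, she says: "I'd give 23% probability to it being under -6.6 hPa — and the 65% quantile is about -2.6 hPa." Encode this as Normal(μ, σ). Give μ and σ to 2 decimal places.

μ = -3.97, σ = 3.56

For Normal(μ,σ), the p-quantile is μ + z_p·σ. Here z_{0.23} = -0.7388, z_{0.65} = 0.3853.
So -6.6 = μ − 0.7388σ and -2.6 = μ + 0.3853σ.
Subtracting: σ = (-2.6 − -6.6)/(0.3853 − (-0.7388)) = 3.56.
Then μ = -6.6 − (-0.7388)·3.56 = -3.97.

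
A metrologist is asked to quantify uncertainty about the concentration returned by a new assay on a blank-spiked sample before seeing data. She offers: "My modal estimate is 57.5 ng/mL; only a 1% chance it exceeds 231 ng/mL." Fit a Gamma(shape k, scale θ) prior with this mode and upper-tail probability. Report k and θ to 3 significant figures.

Gamma(k,θ) with k>1 has mode (k−1)θ, so θ = 57.5/(k−1).
Need P(X < 231) = 0.99 with θ tied to k this way. Start at k = 2, θ = 57.5: P(X<231) ≈ 0.910.
Too low — raise k to concentrate. Iterating converges to k ≈ 3.16.
Then θ = 57.5/(3.16−1) ≈ 26.6.

k ≈ 3.16, θ ≈ 26.6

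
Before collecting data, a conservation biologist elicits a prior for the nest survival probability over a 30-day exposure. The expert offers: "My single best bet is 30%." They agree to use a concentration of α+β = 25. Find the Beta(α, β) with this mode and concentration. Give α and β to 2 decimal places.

α = 7.90, β = 17.10

For α,β > 1 the Beta mode is (α−1)/(α+β−2). With α+β = 25, the mode is (α−1)/23.
Set (α−1)/23 = 0.3 → α = 1 + 0.3·23 = 7.90.
β = 25 − α = 17.10.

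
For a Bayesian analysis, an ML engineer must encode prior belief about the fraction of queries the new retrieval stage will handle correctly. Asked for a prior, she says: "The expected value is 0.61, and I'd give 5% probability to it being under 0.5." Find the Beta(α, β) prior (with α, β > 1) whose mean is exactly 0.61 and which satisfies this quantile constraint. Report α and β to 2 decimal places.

With mean 0.61 fixed, write α = 0.61s, β = 0.39s where s = α+β.
Need P(θ < 0.5) = 0.05 under Beta(0.61s, 0.39s). Normal approximation: (q−m)/√(m(1−m)/s) ≈ z_{0.05} = -1.64, so s ≈ 0.61·0.39·(-1.64)²/(0.5−0.61)² = 53.2.
At s = 53.2: P(θ<0.5) ≈ 0.052. Adjusting to match 0.05 gives s ≈ 54.59.
So α = 0.61·54.59 ≈ 33.30, β = 0.39·54.59 ≈ 21.29.

α ≈ 33.30, β ≈ 21.29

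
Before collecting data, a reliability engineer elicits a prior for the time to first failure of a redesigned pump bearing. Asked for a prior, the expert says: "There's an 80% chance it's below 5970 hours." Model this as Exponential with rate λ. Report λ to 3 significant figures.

P(T < 5970.0) = 1 − e^(−λ·5970.0) = 0.8, so λ = −ln(1−0.8)/5970.0 = −ln(0.2)/5970.0 = 0.00027.

λ ≈ 0.00027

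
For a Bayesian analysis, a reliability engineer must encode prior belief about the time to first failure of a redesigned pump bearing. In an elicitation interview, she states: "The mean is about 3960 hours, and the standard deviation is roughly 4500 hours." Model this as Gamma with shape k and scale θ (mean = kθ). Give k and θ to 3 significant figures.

k ≈ 0.774, θ ≈ 5110

For Gamma(k, scale θ): mean = kθ, variance = kθ², so CV = 1/√k.
CV = SD/mean = 4500/3960 = 1.136, hence k = 1/CV² = 0.774.
Then θ = mean/k = 3960/0.774 = 5110.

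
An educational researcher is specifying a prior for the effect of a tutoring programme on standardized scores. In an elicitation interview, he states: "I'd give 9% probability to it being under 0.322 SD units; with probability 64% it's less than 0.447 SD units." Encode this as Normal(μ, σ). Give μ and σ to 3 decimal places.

The p-quantile of Normal(μ,σ) is μ + z_p·σ, with z_{0.09} = -1.341 and z_{0.64} = 0.3585.
Eliminate σ: μ = (z₂·x₁ − z₁·x₂)/(z₂ − z₁) = (0.3585·0.322 − (-1.341)·0.447)/1.699 = 0.421.
Then σ = (x₂ − x₁)/(z₂ − z₁) = (0.447 − 0.322)/1.699 = 0.074.

μ = 0.421, σ = 0.074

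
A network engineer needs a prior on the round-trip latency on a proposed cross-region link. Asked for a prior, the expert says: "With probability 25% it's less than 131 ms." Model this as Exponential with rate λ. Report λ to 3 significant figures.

P(T < 131.0) = 1 − e^(−λ·131.0) = 0.25, so λ = −ln(1−0.25)/131.0 = −ln(0.75)/131.0 = 0.0022.

λ ≈ 0.0022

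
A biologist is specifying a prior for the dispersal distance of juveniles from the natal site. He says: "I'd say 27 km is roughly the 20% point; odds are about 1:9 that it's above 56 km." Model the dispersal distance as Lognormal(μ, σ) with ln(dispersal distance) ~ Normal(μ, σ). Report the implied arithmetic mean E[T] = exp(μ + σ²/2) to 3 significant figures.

E[T] ≈ 38.2 km

If T ~ Lognormal(μ,σ) then ln T ~ Normal(μ,σ), so the p-quantile of ln T is μ + z_p·σ.
ln(27) = 3.296 and ln(56) = 4.025; z_{0.2} = -0.8416, z_{0.9} = 1.282.
σ = (4.025 − 3.296)/(1.282 − (-0.8416)) = 0.344.
μ = 3.296 − (-0.8416)·0.344 = 3.585.
E[T] = exp(μ + σ²/2) = exp(3.585 + 0.0590) = 38.2 km.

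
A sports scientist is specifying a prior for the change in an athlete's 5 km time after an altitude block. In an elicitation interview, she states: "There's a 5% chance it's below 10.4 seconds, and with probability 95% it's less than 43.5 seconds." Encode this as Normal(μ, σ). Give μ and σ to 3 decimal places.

For Normal(μ,σ), the p-quantile is μ + z_p·σ. Here z_{0.05} = -1.645, z_{0.95} = 1.645.
So 10.4 = μ − 1.645σ and 43.5 = μ + 1.645σ.
Subtracting: σ = (43.5 − 10.4)/(1.645 − (-1.645)) = 10.062.
Then μ = 10.4 − (-1.645)·10.062 = 26.950.

μ = 26.950, σ = 10.062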